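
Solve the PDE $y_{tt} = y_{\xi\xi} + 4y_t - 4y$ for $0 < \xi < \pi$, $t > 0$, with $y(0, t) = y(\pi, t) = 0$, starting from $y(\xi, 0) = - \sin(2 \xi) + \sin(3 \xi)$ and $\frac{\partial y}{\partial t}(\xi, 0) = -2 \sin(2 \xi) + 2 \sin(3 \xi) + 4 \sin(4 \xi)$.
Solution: Substitute $y = e^{2t}u$.
Then $y_t = e^{2t}(u_t + 2u)$, $y_{tt} = e^{2t}(u_{tt} + 4u_t + 4u)$, $y_{\xi\xi} = e^{2t}u_{\xi\xi}$; substituting and dividing by $e^{2t}$, the lower-order terms cancel: $u_{tt} = u_{\xi\xi}$ (standard wave equation).
Data for $u$: $u(\xi,0) = y(\xi,0) = - \sin(2 \xi) + \sin(3 \xi)$; $u_t(\xi,0) = y_t(\xi,0) - 2y(\xi,0) = 4 \sin(4 \xi)$. The boundary conditions carry over: $u(0,t) = u(\pi,t) = 0$.
Separating variables: $u = \sum [A_n \cos(\omega_n t) + B_n \sin(\omega_n t)] \sin(n\xi)$, $\omega_n = n$. From ICs ($B_n$ = velocity coefficient / $\omega_n$): $A_2=-1, A_3=1, B_4=1$.
So $u(\xi,t) = \sin(4 t) \sin(4 \xi) - \sin(2 \xi) \cos(2 t) + \sin(3 \xi) \cos(3 t)$, and $y(\xi,t) = e^{2t}u(\xi,t)$.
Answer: $y(\xi, t) = - e^{2 t} \sin(2 \xi) \cos(2 t) + e^{2 t} \sin(3 \xi) \cos(3 t) + e^{2 t} \sin(4 \xi) \sin(4 t)$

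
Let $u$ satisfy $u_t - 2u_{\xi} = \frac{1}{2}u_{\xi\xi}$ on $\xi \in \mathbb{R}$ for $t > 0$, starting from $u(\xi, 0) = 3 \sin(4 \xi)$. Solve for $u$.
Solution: Change to a moving frame: let $\eta = \xi + 2t$, $\sigma = t$ and write $u(\xi,t) = w(\eta,\sigma)$.
By the chain rule $u_t = w_{\sigma} + 2w_{\eta}$, $u_{\xi} = w_{\eta}$, $u_{\xi\xi} = w_{\eta\eta}$.
Then $u_t - 2u_{\xi} = w_{\sigma}$: the advection term cancels and the PDE becomes the heat equation $w_{\sigma} = \frac{1}{2}w_{\eta\eta}$ on $\eta \in \mathbb{R}$.
Initial data: $w(\eta,0) = u(\eta,0) = 3 \sin(4 \eta)$.
On $\eta \in \mathbb{R}$ each mode satisfies $(\sin(n\eta))'' = -n^2 \sin(n\eta)$, so $e^{-n^2\sigma/2} \sin(n\eta)$ solves the heat equation; by superposition $w(\eta,\sigma) = \sum c_n e^{-n^2\sigma/2} \sin(n\eta)$.
Reading off the coefficients: $c_4=3$, so $w(\eta,\sigma) = 3 e^{-8 \sigma} \sin(4 \eta)$.
Substituting back $\eta = \xi + 2t$, $\sigma = t$: $u(\xi,t) = w(\xi + 2t, t)$.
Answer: $u(\xi, t) = 3 e^{-8 t} \sin(4 \xi + 8 t)$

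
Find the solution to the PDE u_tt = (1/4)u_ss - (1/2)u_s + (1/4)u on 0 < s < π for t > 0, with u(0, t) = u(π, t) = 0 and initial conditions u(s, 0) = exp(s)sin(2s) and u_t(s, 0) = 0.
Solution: Substitute u = exp(s)w, i.e. w = exp(-s)u.
By the product rule, u_s = exp(s)(w_s + w), u_ss = exp(s)(w_ss + 2w_s + w), u_tt = exp(s)w_tt.
Substituting into the PDE and dividing by exp(s): w_tt = (1/4)(w_ss + 2w_s + w) - (1/2)(w_s + w) + (1/4)w.
The lower-order terms cancel, leaving the standard wave equation w_tt = (1/4)w_ss.
Initial data for w: w(s,0) = exp(-s)u(s,0) = sin(2s); w_t(s,0) = exp(-s)u_t(s,0) = 0. The boundary conditions carry over: w(0,t) = w(π,t) = 0.
Solve for w:
  Using separation of variables w = X(s)T(t):
  Eigenfunctions: sin(ns), n = 1, 2, 3, ...
  General solution: w(s, t) = Σ [A_n cos(n t/2) + B_n sin(n t/2)] sin(ns)
  From w(s,0) = sin(2s): A_2=1. From w_t(s,0) = 0: all B_n = 0.
Hence w(s,t) = sin(2s)cos(t).
Transform back: u(s,t) = exp(s)w(s,t).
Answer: u(s, t) = exp(s)sin(2s)cos(t)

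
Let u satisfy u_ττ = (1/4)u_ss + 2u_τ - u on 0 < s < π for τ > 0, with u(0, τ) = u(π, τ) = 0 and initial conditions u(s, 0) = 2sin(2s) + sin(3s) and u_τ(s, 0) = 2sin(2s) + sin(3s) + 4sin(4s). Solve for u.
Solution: Substitute u = exp(τ)w, i.e. w = exp(-τ)u.
By the product rule, u_τ = exp(τ)(w_τ + w), u_ττ = exp(τ)(w_ττ + 2w_τ + w), u_ss = exp(τ)w_ss.
Substituting into the PDE and dividing by exp(τ): w_ττ + 2w_τ + w = (1/4)w_ss + 2(w_τ + w) - w.
The lower-order terms cancel, leaving the standard wave equation w_ττ = (1/4)w_ss.
Initial data for w: w(s,0) = u(s,0) = 2sin(2s) + sin(3s); w_τ(s,0) = u_τ(s,0) - u(s,0) = 4sin(4s). The boundary conditions carry over: w(0,τ) = w(π,τ) = 0.
Solve for w:
  Using separation of variables w = X(s)T(τ):
  Eigenfunctions: sin(ns), n = 1, 2, 3, ...
  General solution: w(s, τ) = Σ [A_n cos(n τ/2) + B_n sin(n τ/2)] sin(ns)
  From w(s,0) = 2sin(2s) + sin(3s): A_2=2, A_3=1. From w_τ(s,0) = 4sin(4s), using w_τ(s,0) = Σ ω_n B_n sin(ns) with ω_n = n/2: B_4 = 4/2 = 2.
Hence w(s,τ) = 2sin(2s)cos(τ) + sin(3s)cos(3τ/2) + 2sin(4s)sin(2τ).
Transform back: u(s,τ) = exp(τ)w(s,τ).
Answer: u(s, τ) = 2exp(τ)sin(2s)cos(τ) + exp(τ)sin(3s)cos(3τ/2) + 2exp(τ)sin(4s)sin(2τ)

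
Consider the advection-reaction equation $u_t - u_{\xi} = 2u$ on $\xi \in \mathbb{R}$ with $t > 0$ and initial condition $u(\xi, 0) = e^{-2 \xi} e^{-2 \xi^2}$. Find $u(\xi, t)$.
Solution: Substitute $u = e^{-2\xi}w$.
Then $u_{\xi} = e^{-2\xi}(w_{\xi} - 2w)$, $u_t = e^{-2\xi}w_t$; substituting and dividing by $e^{-2\xi}$, the lower-order terms cancel: $w_t - w_{\xi} = 0$ (standard advection equation).
Data for $w$: $w(\xi,0) = e^{2\xi}u(\xi,0) = e^{-2 \xi^2}$.
By characteristics ($d\xi/dt = -1$), $w(\xi,t) = f(\xi + t)$ with $f = w( \cdot , 0)$.
So $w(\xi,t) = e^{-2 (t + \xi)^2}$, and $u(\xi,t) = e^{-2\xi}w(\xi,t)$.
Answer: $u(\xi, t) = e^{-2 \xi} e^{-2 (\xi + t)^2}$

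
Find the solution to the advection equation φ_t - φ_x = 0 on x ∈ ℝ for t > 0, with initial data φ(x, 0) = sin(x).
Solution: By characteristics (dx/dt = -1), φ(x,t) = f(x + t) with f = φ(·, 0).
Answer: φ(x, t) = sin(t + x)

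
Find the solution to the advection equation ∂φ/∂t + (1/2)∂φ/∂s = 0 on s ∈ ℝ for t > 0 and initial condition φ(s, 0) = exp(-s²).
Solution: By method of characteristics (waves move right with speed 1/2):
Along characteristics s - (1/2)t = const, φ is constant, so φ(s,t) = f(s - (1/2)t) with f = φ(·, 0).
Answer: φ(s, t) = exp(-(s - t/2)²)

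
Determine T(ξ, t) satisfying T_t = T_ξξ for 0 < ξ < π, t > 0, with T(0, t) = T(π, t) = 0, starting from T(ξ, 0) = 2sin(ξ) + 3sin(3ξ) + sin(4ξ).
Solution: Using separation of variables T = X(ξ)G(t):
Eigenfunctions: sin(nξ), n = 1, 2, 3, ...
General solution: T(ξ, t) = Σ c_n sin(nξ) exp(-n² t)
Matching T(ξ,0) = 2sin(ξ) + 3sin(3ξ) + sin(4ξ) term by term: c_1=2, c_3=3, c_4=1.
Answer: T(ξ, t) = 2exp(-t)sin(ξ) + 3exp(-9t)sin(3ξ) + exp(-16t)sin(4ξ)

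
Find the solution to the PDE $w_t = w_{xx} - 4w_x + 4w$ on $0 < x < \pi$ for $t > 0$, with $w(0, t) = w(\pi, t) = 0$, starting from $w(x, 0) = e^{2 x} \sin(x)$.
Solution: Substitute $w = e^{2x}u$, i.e. $u = e^{-2x}w$.
By the product rule, $w_x = e^{2x}(u_x + 2u)$, $w_{xx} = e^{2x}(u_{xx} + 4u_x + 4u)$, $w_t = e^{2x}u_t$.
Substituting into the PDE and dividing by $e^{2x}$: $u_t = (u_{xx} + 4u_x + 4u) - 4(u_x + 2u) + 4u$.
The lower-order terms cancel, leaving the standard heat equation $u_t = u_{xx}$.
Initial data for $u$: $u(x,0) = e^{-2x}w(x,0) = \sin(x)$. The boundary conditions carry over: $u(0,t) = u(\pi,t) = 0$.
Solve for $u$:
  Using separation of variables $u = X(x)T(t)$:
  Eigenfunctions: $\sin(nx)$, $n = 1, 2, 3, \ldots$
  General solution: $u(x, t) = \sum c_n \sin(nx) e^{-n^2 t}$
  Matching $u(x,0) = \sin(x)$ term by term: $c_1=1$.
Hence $u(x,t) = e^{-t} \sin(x)$.
Transform back: $w(x,t) = e^{2x}u(x,t)$.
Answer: $w(x, t) = e^{-t} e^{2 x} \sin(x)$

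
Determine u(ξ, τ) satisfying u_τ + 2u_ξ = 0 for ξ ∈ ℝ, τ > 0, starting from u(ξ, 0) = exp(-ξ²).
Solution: By method of characteristics (waves move right with speed 2):
Along characteristics ξ - 2τ = const, u is constant, so u(ξ,τ) = f(ξ - 2τ) with f = u(·, 0).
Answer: u(ξ, τ) = exp(-(ξ - 2τ)²)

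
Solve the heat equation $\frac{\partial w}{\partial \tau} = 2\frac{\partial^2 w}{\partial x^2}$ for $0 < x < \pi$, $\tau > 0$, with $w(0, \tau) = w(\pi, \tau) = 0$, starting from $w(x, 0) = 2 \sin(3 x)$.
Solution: Using separation of variables $w = X(x)T(\tau)$:
Eigenfunctions: $\sin(nx)$, $n = 1, 2, 3, \ldots$
General solution: $w(x, \tau) = \sum c_n \sin(nx) e^{-2n^2 \tau}$
Matching $w(x,0) = 2 \sin(3 x)$ term by term: $c_3=2$.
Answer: $w(x, \tau) = 2 e^{-18 \tau} \sin(3 x)$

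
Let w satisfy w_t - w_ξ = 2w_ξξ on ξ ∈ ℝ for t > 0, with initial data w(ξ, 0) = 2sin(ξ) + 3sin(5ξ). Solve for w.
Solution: Moving frame: η = ξ + t, σ = t, w = u(η,σ), so w_t = u_σ + u_η and w_ξξ = u_ηη.
Hence w_t - w_ξ = u_σ and the PDE becomes the heat equation u_σ = 2u_ηη on η ∈ ℝ.
Initial data: u(η,0) = w(η,0) = 2sin(η) + 3sin(5η). Each mode sin(nη) decays as exp(-2n²σ) on ℝ, so u(η,σ) = Σ c_n exp(-2n²σ) sin(nη) with c_1=2, c_5=3: u(η,σ) = 2exp(-2σ)sin(η) + 3exp(-50σ)sin(5η).
Substituting back: w(ξ,t) = u(ξ + t, t).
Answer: w(ξ, t) = 2exp(-2t)sin(t + ξ) + 3exp(-50t)sin(5t + 5ξ)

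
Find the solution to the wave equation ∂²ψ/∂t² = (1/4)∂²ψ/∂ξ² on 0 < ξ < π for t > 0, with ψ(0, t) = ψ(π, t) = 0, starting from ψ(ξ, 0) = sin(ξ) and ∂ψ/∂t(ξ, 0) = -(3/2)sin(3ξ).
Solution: Using separation of variables ψ = X(ξ)T(t):
Eigenfunctions: sin(nξ), n = 1, 2, 3, ...
General solution: ψ(ξ, t) = Σ [A_n cos(n t/2) + B_n sin(n t/2)] sin(nξ)
From ψ(ξ,0) = sin(ξ): A_1=1. From ψ_t(ξ,0) = -(3/2)sin(3ξ), using ψ_t(ξ,0) = Σ ω_n B_n sin(nξ) with ω_n = n/2: B_3 = (-3/2)/(3/2) = -1.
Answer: ψ(ξ, t) = -sin(3t/2)sin(3ξ) + sin(ξ)cos(t/2)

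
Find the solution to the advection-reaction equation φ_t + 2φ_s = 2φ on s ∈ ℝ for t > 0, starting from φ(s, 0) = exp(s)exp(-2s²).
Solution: Substitute φ = exp(s)u.
Then φ_s = exp(s)(u_s + u), φ_t = exp(s)u_t; substituting and dividing by exp(s), the lower-order terms cancel: u_t + 2u_s = 0 (standard advection equation).
Data for u: u(s,0) = exp(-s)φ(s,0) = exp(-2s²).
By characteristics (ds/dt = 2), u(s,t) = f(s - 2t) with f = u(·, 0).
So u(s,t) = exp(-2(s - 2t)²), and φ(s,t) = exp(s)u(s,t).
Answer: φ(s, t) = exp(s)exp(-2(s - 2t)²)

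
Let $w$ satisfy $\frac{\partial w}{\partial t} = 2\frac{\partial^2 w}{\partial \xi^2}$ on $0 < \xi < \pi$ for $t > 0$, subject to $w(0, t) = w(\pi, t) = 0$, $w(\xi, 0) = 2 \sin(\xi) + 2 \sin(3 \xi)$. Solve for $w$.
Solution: Using separation of variables $w = X(\xi)T(t)$:
Eigenfunctions: $\sin(n\xi)$, $n = 1, 2, 3, \ldots$
General solution: $w(\xi, t) = \sum c_n \sin(n\xi) e^{-2n^2 t}$
Matching $w(\xi,0) = 2 \sin(\xi) + 2 \sin(3 \xi)$ term by term: $c_1=2, c_3=2$.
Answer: $w(\xi, t) = 2 e^{-2 t} \sin(\xi) + 2 e^{-18 t} \sin(3 \xi)$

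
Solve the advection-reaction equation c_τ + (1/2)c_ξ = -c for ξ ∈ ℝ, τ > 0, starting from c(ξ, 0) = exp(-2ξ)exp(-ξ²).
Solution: Substitute c = exp(-2ξ)u, i.e. u = exp(2ξ)c.
By the product rule, c_ξ = exp(-2ξ)(u_ξ - 2u), c_τ = exp(-2ξ)u_τ.
Substituting into the PDE and dividing by exp(-2ξ): u_τ + (1/2)(u_ξ - 2u) = -u.
The lower-order terms cancel, leaving the standard advection equation u_τ + (1/2)u_ξ = 0.
Initial data for u: u(ξ,0) = exp(2ξ)c(ξ,0) = exp(-ξ²).
Solve for u:
  By method of characteristics (waves move right with speed 1/2):
  Along characteristics ξ - (1/2)τ = const, u is constant, so u(ξ,τ) = f(ξ - (1/2)τ) with f = u(·, 0).
Hence u(ξ,τ) = exp(-(ξ - τ/2)²).
Transform back: c(ξ,τ) = exp(-2ξ)u(ξ,τ).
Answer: c(ξ, τ) = exp(-2ξ)exp(-(ξ - τ/2)²)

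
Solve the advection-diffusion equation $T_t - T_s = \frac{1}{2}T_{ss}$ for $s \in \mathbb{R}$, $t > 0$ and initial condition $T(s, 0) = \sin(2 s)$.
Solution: Change to a moving frame: let $\eta = s + t$, $\sigma = t$ and write $T(s,t) = u(\eta,\sigma)$.
By the chain rule $T_t = u_{\sigma} + u_{\eta}$, $T_s = u_{\eta}$, $T_{ss} = u_{\eta\eta}$.
Then $T_t - T_s = u_{\sigma}$: the advection term cancels and the PDE becomes the heat equation $u_{\sigma} = \frac{1}{2}u_{\eta\eta}$ on $\eta \in \mathbb{R}$.
Initial data: $u(\eta,0) = T(\eta,0) = \sin(2 \eta)$.
On $\eta \in \mathbb{R}$ each mode satisfies $(\sin(n\eta))'' = -n^2 \sin(n\eta)$, so $e^{-n^2\sigma/2} \sin(n\eta)$ solves the heat equation; by superposition $u(\eta,\sigma) = \sum c_n e^{-n^2\sigma/2} \sin(n\eta)$.
Reading off the coefficients: $c_2=1$, so $u(\eta,\sigma) = e^{-2 \sigma} \sin(2 \eta)$.
Substituting back $\eta = s + t$, $\sigma = t$: $T(s,t) = u(s + t, t)$.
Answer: $T(s, t) = e^{-2 t} \sin(2 s + 2 t)$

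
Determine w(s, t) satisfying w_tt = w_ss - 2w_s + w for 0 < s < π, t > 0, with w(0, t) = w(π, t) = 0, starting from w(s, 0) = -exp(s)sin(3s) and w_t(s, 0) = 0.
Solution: Substitute w = exp(s)u, i.e. u = exp(-s)w.
By the product rule, w_s = exp(s)(u_s + u), w_ss = exp(s)(u_ss + 2u_s + u), w_tt = exp(s)u_tt.
Substituting into the PDE and dividing by exp(s): u_tt = (u_ss + 2u_s + u) - 2(u_s + u) + u.
The lower-order terms cancel, leaving the standard wave equation u_tt = u_ss.
Initial data for u: u(s,0) = exp(-s)w(s,0) = -sin(3s); u_t(s,0) = exp(-s)w_t(s,0) = 0. The boundary conditions carry over: u(0,t) = u(π,t) = 0.
Solve for u:
  Using separation of variables u = X(s)T(t):
  Eigenfunctions: sin(ns), n = 1, 2, 3, ...
  General solution: u(s, t) = Σ [A_n cos(n t) + B_n sin(n t)] sin(ns)
  From u(s,0) = -sin(3s): A_3=-1. From u_t(s,0) = 0: all B_n = 0.
Hence u(s,t) = -sin(3s)cos(3t).
Transform back: w(s,t) = exp(s)u(s,t).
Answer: w(s, t) = -exp(s)sin(3s)cos(3t)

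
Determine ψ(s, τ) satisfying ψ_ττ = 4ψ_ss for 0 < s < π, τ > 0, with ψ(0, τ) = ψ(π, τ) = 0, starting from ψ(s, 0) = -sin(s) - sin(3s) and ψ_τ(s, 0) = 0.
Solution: Using separation of variables ψ = X(s)T(τ):
Eigenfunctions: sin(ns), n = 1, 2, 3, ...
General solution: ψ(s, τ) = Σ [A_n cos(2n τ) + B_n sin(2n τ)] sin(ns)
From ψ(s,0) = -sin(s) - sin(3s): A_1=-1, A_3=-1. From ψ_τ(s,0) = 0: all B_n = 0.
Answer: ψ(s, τ) = -sin(s)cos(2τ) - sin(3s)cos(6τ)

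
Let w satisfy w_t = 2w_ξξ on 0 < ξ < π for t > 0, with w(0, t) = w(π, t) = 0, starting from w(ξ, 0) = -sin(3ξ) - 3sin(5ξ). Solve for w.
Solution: Separating variables: w = Σ c_n exp(-2n²t) sin(nξ). From w(ξ,0) = -sin(3ξ) - 3sin(5ξ): c_3=-1, c_5=-3.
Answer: w(ξ, t) = -exp(-18t)sin(3ξ) - 3exp(-50t)sin(5ξ)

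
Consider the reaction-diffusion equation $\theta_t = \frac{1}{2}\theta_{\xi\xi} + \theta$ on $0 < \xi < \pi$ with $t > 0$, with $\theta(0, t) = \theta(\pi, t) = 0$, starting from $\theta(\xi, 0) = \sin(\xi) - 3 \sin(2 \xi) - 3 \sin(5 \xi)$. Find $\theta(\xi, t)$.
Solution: Substitute $\theta = e^{t}u$, i.e. $u = e^{-t}\theta$.
By the product rule, $\theta_t = e^{t}(u_t + u)$, $\theta_{\xi\xi} = e^{t}u_{\xi\xi}$.
Substituting into the PDE and dividing by $e^{t}$: $u_t + u = \frac{1}{2}u_{\xi\xi} + u$.
The lower-order terms cancel, leaving the standard heat equation $u_t = \frac{1}{2}u_{\xi\xi}$.
Initial data for $u$: $u(\xi,0) = \theta(\xi,0) = \sin(\xi) - 3 \sin(2 \xi) - 3 \sin(5 \xi)$. The boundary conditions carry over: $u(0,t) = u(\pi,t) = 0$.
Solve for $u$:
  Using separation of variables $u = X(\xi)G(t)$:
  Eigenfunctions: $\sin(n\xi)$, $n = 1, 2, 3, \ldots$
  General solution: $u(\xi, t) = \sum c_n \sin(n\xi) e^{-n^2 t/2}$
  Matching $u(\xi,0) = \sin(\xi) - 3 \sin(2 \xi) - 3 \sin(5 \xi)$ term by term: $c_1=1, c_2=-3, c_5=-3$.
Hence $u(\xi,t) = -3 e^{-2 t} \sin(2 \xi) + e^{-t/2} \sin(\xi) - 3 e^{-25 t/2} \sin(5 \xi)$.
Transform back: $\theta(\xi,t) = e^{t}u(\xi,t)$.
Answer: $\theta(\xi, t) = e^{t/2} \sin(\xi) - 3 e^{-t} \sin(2 \xi) - 3 e^{-23 t/2} \sin(5 \xi)$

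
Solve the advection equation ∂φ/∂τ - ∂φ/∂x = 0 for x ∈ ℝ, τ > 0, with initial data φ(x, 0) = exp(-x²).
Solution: By method of characteristics (waves move left with speed 1):
Along characteristics x + τ = const, φ is constant, so φ(x,τ) = f(x + τ) with f = φ(·, 0).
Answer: φ(x, τ) = exp(-(x + τ)²)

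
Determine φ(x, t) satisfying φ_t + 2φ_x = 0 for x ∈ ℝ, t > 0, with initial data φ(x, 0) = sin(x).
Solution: By characteristics (dx/dt = 2), φ(x,t) = f(x - 2t) with f = φ(·, 0).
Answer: φ(x, t) = -sin(2t - x)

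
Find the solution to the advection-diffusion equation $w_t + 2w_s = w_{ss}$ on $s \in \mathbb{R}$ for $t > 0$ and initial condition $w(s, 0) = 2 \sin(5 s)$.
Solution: Change to a moving frame: let $\eta = s - 2t$, $\sigma = t$ and write $w(s,t) = u(\eta,\sigma)$.
By the chain rule $w_t = u_{\sigma} - 2u_{\eta}$, $w_s = u_{\eta}$, $w_{ss} = u_{\eta\eta}$.
Then $w_t + 2w_s = u_{\sigma}$: the advection term cancels and the PDE becomes the heat equation $u_{\sigma} = u_{\eta\eta}$ on $\eta \in \mathbb{R}$.
Initial data: $u(\eta,0) = w(\eta,0) = 2 \sin(5 \eta)$.
On $\eta \in \mathbb{R}$ each mode satisfies $(\sin(n\eta))'' = -n^2 \sin(n\eta)$, so $e^{-n^2\sigma} \sin(n\eta)$ solves the heat equation; by superposition $u(\eta,\sigma) = \sum c_n e^{-n^2\sigma} \sin(n\eta)$.
Reading off the coefficients: $c_5=2$, so $u(\eta,\sigma) = 2 e^{-25 \sigma} \sin(5 \eta)$.
Substituting back $\eta = s - 2t$, $\sigma = t$: $w(s,t) = u(s - 2t, t)$.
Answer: $w(s, t) = 2 e^{-25 t} \sin(5 s - 10 t)$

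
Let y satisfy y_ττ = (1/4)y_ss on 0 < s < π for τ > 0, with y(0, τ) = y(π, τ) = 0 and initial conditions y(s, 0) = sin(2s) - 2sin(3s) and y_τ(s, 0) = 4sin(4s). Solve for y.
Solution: Separating variables: y = Σ [A_n cos(ω_n τ) + B_n sin(ω_n τ)] sin(ns), ω_n = n/2. From ICs (B_n = velocity coefficient / ω_n): A_2=1, A_3=-2, B_4=2.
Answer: y(s, τ) = sin(2s)cos(τ) - 2sin(3s)cos(3τ/2) + 2sin(4s)sin(2τ)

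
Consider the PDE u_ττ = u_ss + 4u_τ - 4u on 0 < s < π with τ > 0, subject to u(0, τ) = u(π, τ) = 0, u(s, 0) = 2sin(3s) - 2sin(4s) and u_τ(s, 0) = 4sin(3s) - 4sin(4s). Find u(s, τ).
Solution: Substitute u = exp(2τ)w, i.e. w = exp(-2τ)u.
By the product rule, u_τ = exp(2τ)(w_τ + 2w), u_ττ = exp(2τ)(w_ττ + 4w_τ + 4w), u_ss = exp(2τ)w_ss.
Substituting into the PDE and dividing by exp(2τ): w_ττ + 4w_τ + 4w = w_ss + 4(w_τ + 2w) - 4w.
The lower-order terms cancel, leaving the standard wave equation w_ττ = w_ss.
Initial data for w: w(s,0) = u(s,0) = 2sin(3s) - 2sin(4s); w_τ(s,0) = u_τ(s,0) - 2u(s,0) = 0. The boundary conditions carry over: w(0,τ) = w(π,τ) = 0.
Solve for w:
  Using separation of variables w = X(s)T(τ):
  Eigenfunctions: sin(ns), n = 1, 2, 3, ...
  General solution: w(s, τ) = Σ [A_n cos(n τ) + B_n sin(n τ)] sin(ns)
  From w(s,0) = 2sin(3s) - 2sin(4s): A_3=2, A_4=-2. From w_τ(s,0) = 0: all B_n = 0.
Hence w(s,τ) = 2sin(3s)cos(3τ) - 2sin(4s)cos(4τ).
Transform back: u(s,τ) = exp(2τ)w(s,τ).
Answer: u(s, τ) = 2exp(2τ)sin(3s)cos(3τ) - 2exp(2τ)sin(4s)cos(4τ)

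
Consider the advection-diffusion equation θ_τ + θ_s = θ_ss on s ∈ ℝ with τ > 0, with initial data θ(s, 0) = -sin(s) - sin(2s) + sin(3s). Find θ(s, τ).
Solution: Moving frame: η = s - τ, σ = τ, θ = u(η,σ), so θ_τ = u_σ - u_η and θ_ss = u_ηη.
Hence θ_τ + θ_s = u_σ and the PDE becomes the heat equation u_σ = u_ηη on η ∈ ℝ.
Initial data: u(η,0) = θ(η,0) = -sin(η) - sin(2η) + sin(3η). Each mode sin(nη) decays as exp(-n²σ) on ℝ, so u(η,σ) = Σ c_n exp(-n²σ) sin(nη) with c_1=-1, c_2=-1, c_3=1: u(η,σ) = -exp(-σ)sin(η) - exp(-4σ)sin(2η) + exp(-9σ)sin(3η).
Substituting back: θ(s,τ) = u(s - τ, τ).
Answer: θ(s, τ) = -exp(-τ)sin(s - τ) - exp(-4τ)sin(2s - 2τ) + exp(-9τ)sin(3s - 3τ)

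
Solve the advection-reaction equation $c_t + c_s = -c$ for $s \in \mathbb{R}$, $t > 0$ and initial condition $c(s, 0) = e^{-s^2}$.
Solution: Substitute $c = e^{-t}u$.
Then $c_t = e^{-t}(u_t - u)$, $c_s = e^{-t}u_s$; substituting and dividing by $e^{-t}$, the lower-order terms cancel: $u_t + u_s = 0$ (standard advection equation).
Data for $u$: $u(s,0) = c(s,0) = e^{-s^2}$.
By characteristics ($ds/dt = 1$), $u(s,t) = f(s - t)$ with $f = u( \cdot , 0)$.
So $u(s,t) = e^{-(s - t)^2}$, and $c(s,t) = e^{-t}u(s,t)$.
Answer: $c(s, t) = e^{-t} e^{-(s - t)^2}$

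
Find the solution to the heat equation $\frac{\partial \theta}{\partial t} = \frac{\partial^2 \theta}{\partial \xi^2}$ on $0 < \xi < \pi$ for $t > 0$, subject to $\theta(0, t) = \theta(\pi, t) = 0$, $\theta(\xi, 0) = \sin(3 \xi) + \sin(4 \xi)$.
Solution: Using separation of variables $\theta = X(\xi)G(t)$:
Eigenfunctions: $\sin(n\xi)$, $n = 1, 2, 3, \ldots$
General solution: $\theta(\xi, t) = \sum c_n \sin(n\xi) e^{-n^2 t}$
Matching $\theta(\xi,0) = \sin(3 \xi) + \sin(4 \xi)$ term by term: $c_3=1, c_4=1$.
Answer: $\theta(\xi, t) = e^{-9 t} \sin(3 \xi) + e^{-16 t} \sin(4 \xi)$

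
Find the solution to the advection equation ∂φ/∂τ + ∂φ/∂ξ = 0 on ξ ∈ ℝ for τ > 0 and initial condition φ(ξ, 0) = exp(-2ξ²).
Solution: By method of characteristics (waves move right with speed 1):
Along characteristics ξ - τ = const, φ is constant, so φ(ξ,τ) = f(ξ - τ) with f = φ(·, 0).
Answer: φ(ξ, τ) = exp(-2(ξ - τ)²)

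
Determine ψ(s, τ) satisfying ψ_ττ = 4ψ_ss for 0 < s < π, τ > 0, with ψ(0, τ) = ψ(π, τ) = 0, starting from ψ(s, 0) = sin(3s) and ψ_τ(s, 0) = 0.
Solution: Separating variables: ψ = Σ [A_n cos(ω_n τ) + B_n sin(ω_n τ)] sin(ns), ω_n = 2n. From ICs: A_3=1.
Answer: ψ(s, τ) = sin(3s)cos(6τ)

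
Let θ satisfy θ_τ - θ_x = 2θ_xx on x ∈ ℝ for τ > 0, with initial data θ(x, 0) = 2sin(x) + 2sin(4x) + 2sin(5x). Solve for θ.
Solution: Change to a moving frame: let η = x + τ, σ = τ and write θ(x,τ) = u(η,σ).
By the chain rule θ_τ = u_σ + u_η, θ_x = u_η, θ_xx = u_ηη.
Then θ_τ - θ_x = u_σ: the advection term cancels and the PDE becomes the heat equation u_σ = 2u_ηη on η ∈ ℝ.
Initial data: u(η,0) = θ(η,0) = 2sin(η) + 2sin(4η) + 2sin(5η).
On η ∈ ℝ each mode satisfies (sin(nη))″ = -n² sin(nη), so exp(-2n²σ) sin(nη) solves the heat equation; by superposition u(η,σ) = Σ c_n exp(-2n²σ) sin(nη).
Reading off the coefficients: c_1=2, c_4=2, c_5=2, so u(η,σ) = 2exp(-2σ)sin(η) + 2exp(-32σ)sin(4η) + 2exp(-50σ)sin(5η).
Substituting back η = x + τ, σ = τ: θ(x,τ) = u(x + τ, τ).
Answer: θ(x, τ) = 2exp(-2τ)sin(x + τ) + 2exp(-32τ)sin(4x + 4τ) + 2exp(-50τ)sin(5x + 5τ)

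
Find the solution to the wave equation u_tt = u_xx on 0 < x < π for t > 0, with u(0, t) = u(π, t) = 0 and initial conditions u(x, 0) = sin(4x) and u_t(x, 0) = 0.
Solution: Separating variables: u = Σ [A_n cos(ω_n t) + B_n sin(ω_n t)] sin(nx), ω_n = n. From ICs: A_4=1.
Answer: u(x, t) = sin(4x)cos(4t)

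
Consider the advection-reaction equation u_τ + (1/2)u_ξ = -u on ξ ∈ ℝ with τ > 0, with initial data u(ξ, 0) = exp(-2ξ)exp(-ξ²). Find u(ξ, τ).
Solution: Substitute u = exp(-2ξ)w.
Then u_ξ = exp(-2ξ)(w_ξ - 2w), u_τ = exp(-2ξ)w_τ; substituting and dividing by exp(-2ξ), the lower-order terms cancel: w_τ + (1/2)w_ξ = 0 (standard advection equation).
Data for w: w(ξ,0) = exp(2ξ)u(ξ,0) = exp(-ξ²).
By characteristics (dξ/dτ = 1/2), w(ξ,τ) = f(ξ - (1/2)τ) with f = w(·, 0).
So w(ξ,τ) = exp(-(ξ - τ/2)²), and u(ξ,τ) = exp(-2ξ)w(ξ,τ).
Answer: u(ξ, τ) = exp(-2ξ)exp(-(ξ - τ/2)²)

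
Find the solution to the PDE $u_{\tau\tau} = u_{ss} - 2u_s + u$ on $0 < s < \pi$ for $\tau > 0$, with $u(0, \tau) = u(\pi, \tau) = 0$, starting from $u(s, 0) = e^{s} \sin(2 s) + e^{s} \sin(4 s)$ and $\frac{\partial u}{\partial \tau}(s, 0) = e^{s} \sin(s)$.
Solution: Substitute $u = e^{s}w$.
Then $u_s = e^{s}(w_s + w)$, $u_{ss} = e^{s}(w_{ss} + 2w_s + w)$, $u_{\tau\tau} = e^{s}w_{\tau\tau}$; substituting and dividing by $e^{s}$, the lower-order terms cancel: $w_{\tau\tau} = w_{ss}$ (standard wave equation).
Data for $w$: $w(s,0) = e^{-s}u(s,0) = \sin(2 s) + \sin(4 s)$; $w_{\tau}(s,0) = e^{-s}u_{\tau}(s,0) = \sin(s)$. The boundary conditions carry over: $w(0,\tau) = w(\pi,\tau) = 0$.
Separating variables: $w = \sum [A_n \cos(\omega_n \tau) + B_n \sin(\omega_n \tau)] \sin(ns)$, $\omega_n = n$. From ICs ($B_n$ = velocity coefficient / $\omega_n$): $A_2=1, A_4=1, B_1=1$.
So $w(s,\tau) = \sin(s) \sin(\tau) + \sin(2 s) \cos(2 \tau) + \sin(4 s) \cos(4 \tau)$, and $u(s,\tau) = e^{s}w(s,\tau)$.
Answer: $u(s, \tau) = e^{s} \sin(\tau) \sin(s) + e^{s} \sin(2 s) \cos(2 \tau) + e^{s} \sin(4 s) \cos(4 \tau)$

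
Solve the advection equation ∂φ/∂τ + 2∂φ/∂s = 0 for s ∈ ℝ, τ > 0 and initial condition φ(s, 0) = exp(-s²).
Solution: By method of characteristics (waves move right with speed 2):
Along characteristics s - 2τ = const, φ is constant, so φ(s,τ) = f(s - 2τ) with f = φ(·, 0).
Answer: φ(s, τ) = exp(-(s - 2τ)²)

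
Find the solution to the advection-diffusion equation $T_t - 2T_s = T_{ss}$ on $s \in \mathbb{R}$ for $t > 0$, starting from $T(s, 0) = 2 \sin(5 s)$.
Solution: Change to a moving frame: let $\eta = s + 2t$, $\sigma = t$ and write $T(s,t) = u(\eta,\sigma)$.
By the chain rule $T_t = u_{\sigma} + 2u_{\eta}$, $T_s = u_{\eta}$, $T_{ss} = u_{\eta\eta}$.
Then $T_t - 2T_s = u_{\sigma}$: the advection term cancels and the PDE becomes the heat equation $u_{\sigma} = u_{\eta\eta}$ on $\eta \in \mathbb{R}$.
Initial data: $u(\eta,0) = T(\eta,0) = 2 \sin(5 \eta)$.
On $\eta \in \mathbb{R}$ each mode satisfies $(\sin(n\eta))'' = -n^2 \sin(n\eta)$, so $e^{-n^2\sigma} \sin(n\eta)$ solves the heat equation; by superposition $u(\eta,\sigma) = \sum c_n e^{-n^2\sigma} \sin(n\eta)$.
Reading off the coefficients: $c_5=2$, so $u(\eta,\sigma) = 2 e^{-25 \sigma} \sin(5 \eta)$.
Substituting back $\eta = s + 2t$, $\sigma = t$: $T(s,t) = u(s + 2t, t)$.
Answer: $T(s, t) = 2 e^{-25 t} \sin(5 s + 10 t)$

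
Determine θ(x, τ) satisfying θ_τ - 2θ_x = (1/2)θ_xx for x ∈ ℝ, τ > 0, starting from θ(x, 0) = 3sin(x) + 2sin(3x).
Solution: Moving frame: η = x + 2τ, σ = τ, θ = u(η,σ), so θ_τ = u_σ + 2u_η and θ_xx = u_ηη.
Hence θ_τ - 2θ_x = u_σ and the PDE becomes the heat equation u_σ = (1/2)u_ηη on η ∈ ℝ.
Initial data: u(η,0) = θ(η,0) = 3sin(η) + 2sin(3η). Each mode sin(nη) decays as exp(-n²σ/2) on ℝ, so u(η,σ) = Σ c_n exp(-n²σ/2) sin(nη) with c_1=3, c_3=2: u(η,σ) = 3exp(-σ/2)sin(η) + 2exp(-9σ/2)sin(3η).
Substituting back: θ(x,τ) = u(x + 2τ, τ).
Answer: θ(x, τ) = 3exp(-τ/2)sin(x + 2τ) + 2exp(-9τ/2)sin(3x + 6τ)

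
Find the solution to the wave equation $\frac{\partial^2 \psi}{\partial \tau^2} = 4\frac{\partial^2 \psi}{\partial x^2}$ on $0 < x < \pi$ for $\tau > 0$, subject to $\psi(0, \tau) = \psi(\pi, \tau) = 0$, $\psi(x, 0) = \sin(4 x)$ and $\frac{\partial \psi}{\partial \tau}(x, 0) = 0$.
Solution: Separating variables: $\psi = \sum [A_n \cos(\omega_n \tau) + B_n \sin(\omega_n \tau)] \sin(nx)$, $\omega_n = 2n$. From ICs: $A_4=1$.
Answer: $\psi(x, \tau) = \sin(4 x) \cos(8 \tau)$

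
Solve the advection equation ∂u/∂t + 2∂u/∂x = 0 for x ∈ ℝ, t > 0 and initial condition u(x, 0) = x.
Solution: By method of characteristics (waves move right with speed 2):
Along characteristics x - 2t = const, u is constant, so u(x,t) = f(x - 2t) with f = u(·, 0).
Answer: u(x, t) = -2t + x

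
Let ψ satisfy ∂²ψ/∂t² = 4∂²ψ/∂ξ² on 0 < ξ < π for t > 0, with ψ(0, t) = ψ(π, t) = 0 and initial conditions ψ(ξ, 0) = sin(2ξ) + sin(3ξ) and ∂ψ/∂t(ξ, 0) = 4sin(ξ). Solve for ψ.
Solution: Separating variables: ψ = Σ [A_n cos(ω_n t) + B_n sin(ω_n t)] sin(nξ), ω_n = 2n. From ICs (B_n = velocity coefficient / ω_n): A_2=1, A_3=1, B_1=2.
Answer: ψ(ξ, t) = 2sin(2t)sin(ξ) + sin(2ξ)cos(4t) + sin(3ξ)cos(6t)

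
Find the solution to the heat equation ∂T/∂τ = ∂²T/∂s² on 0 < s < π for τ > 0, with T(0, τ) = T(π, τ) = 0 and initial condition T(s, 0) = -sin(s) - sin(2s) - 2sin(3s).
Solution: Using separation of variables T = X(s)G(τ):
Eigenfunctions: sin(ns), n = 1, 2, 3, ...
General solution: T(s, τ) = Σ c_n sin(ns) exp(-n² τ)
Matching T(s,0) = -sin(s) - sin(2s) - 2sin(3s) term by term: c_1=-1, c_2=-1, c_3=-2.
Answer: T(s, τ) = -exp(-τ)sin(s) - exp(-4τ)sin(2s) - 2exp(-9τ)sin(3s)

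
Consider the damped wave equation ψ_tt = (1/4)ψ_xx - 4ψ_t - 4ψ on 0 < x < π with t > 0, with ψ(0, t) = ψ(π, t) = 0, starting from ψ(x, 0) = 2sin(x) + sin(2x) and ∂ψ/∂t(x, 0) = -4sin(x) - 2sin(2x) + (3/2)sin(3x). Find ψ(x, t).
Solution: Substitute ψ = exp(-2t)u.
Then ψ_t = exp(-2t)(u_t - 2u), ψ_tt = exp(-2t)(u_tt - 4u_t + 4u), ψ_xx = exp(-2t)u_xx; substituting and dividing by exp(-2t), the lower-order terms cancel: u_tt = (1/4)u_xx (standard wave equation).
Data for u: u(x,0) = ψ(x,0) = 2sin(x) + sin(2x); u_t(x,0) = ψ_t(x,0) + 2ψ(x,0) = (3/2)sin(3x). The boundary conditions carry over: u(0,t) = u(π,t) = 0.
Separating variables: u = Σ [A_n cos(ω_n t) + B_n sin(ω_n t)] sin(nx), ω_n = n/2. From ICs (B_n = velocity coefficient / ω_n): A_1=2, A_2=1, B_3=1.
So u(x,t) = sin(3t/2)sin(3x) + 2sin(x)cos(t/2) + sin(2x)cos(t), and ψ(x,t) = exp(-2t)u(x,t).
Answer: ψ(x, t) = exp(-2t)sin(3t/2)sin(3x) + 2exp(-2t)sin(x)cos(t/2) + exp(-2t)sin(2x)cos(t)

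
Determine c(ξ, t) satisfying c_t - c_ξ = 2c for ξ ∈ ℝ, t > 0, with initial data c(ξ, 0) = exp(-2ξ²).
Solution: Substitute c = exp(2t)u, i.e. u = exp(-2t)c.
By the product rule, c_t = exp(2t)(u_t + 2u), c_ξ = exp(2t)u_ξ.
Substituting into the PDE and dividing by exp(2t): u_t + 2u - u_ξ = 2u.
The lower-order terms cancel, leaving the standard advection equation u_t - u_ξ = 0.
Initial data for u: u(ξ,0) = c(ξ,0) = exp(-2ξ²).
Solve for u:
  By method of characteristics (waves move left with speed 1):
  Along characteristics ξ + t = const, u is constant, so u(ξ,t) = f(ξ + t) with f = u(·, 0).
Hence u(ξ,t) = exp(-2(t + ξ)²).
Transform back: c(ξ,t) = exp(2t)u(ξ,t).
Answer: c(ξ, t) = exp(2t)exp(-2(t + ξ)²)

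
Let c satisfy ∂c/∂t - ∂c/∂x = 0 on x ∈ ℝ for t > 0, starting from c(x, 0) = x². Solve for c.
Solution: By method of characteristics (waves move left with speed 1):
Along characteristics x + t = const, c is constant, so c(x,t) = f(x + t) with f = c(·, 0).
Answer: c(x, t) = t² + 2tx + x²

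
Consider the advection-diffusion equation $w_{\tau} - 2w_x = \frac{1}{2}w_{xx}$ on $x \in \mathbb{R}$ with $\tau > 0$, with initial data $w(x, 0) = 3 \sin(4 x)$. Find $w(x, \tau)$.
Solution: Change to a moving frame: let $\eta = x + 2\tau$, $\sigma = \tau$ and write $w(x,\tau) = u(\eta,\sigma)$.
By the chain rule $w_{\tau} = u_{\sigma} + 2u_{\eta}$, $w_x = u_{\eta}$, $w_{xx} = u_{\eta\eta}$.
Then $w_{\tau} - 2w_x = u_{\sigma}$: the advection term cancels and the PDE becomes the heat equation $u_{\sigma} = \frac{1}{2}u_{\eta\eta}$ on $\eta \in \mathbb{R}$.
Initial data: $u(\eta,0) = w(\eta,0) = 3 \sin(4 \eta)$.
On $\eta \in \mathbb{R}$ each mode satisfies $(\sin(n\eta))'' = -n^2 \sin(n\eta)$, so $e^{-n^2\sigma/2} \sin(n\eta)$ solves the heat equation; by superposition $u(\eta,\sigma) = \sum c_n e^{-n^2\sigma/2} \sin(n\eta)$.
Reading off the coefficients: $c_4=3$, so $u(\eta,\sigma) = 3 e^{-8 \sigma} \sin(4 \eta)$.
Substituting back $\eta = x + 2\tau$, $\sigma = \tau$: $w(x,\tau) = u(x + 2\tau, \tau)$.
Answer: $w(x, \tau) = 3 e^{-8 \tau} \sin(8 \tau + 4 x)$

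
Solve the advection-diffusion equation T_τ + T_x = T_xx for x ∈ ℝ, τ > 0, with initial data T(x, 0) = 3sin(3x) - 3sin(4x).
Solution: Change to a moving frame: let η = x - τ, σ = τ and write T(x,τ) = u(η,σ).
By the chain rule T_τ = u_σ - u_η, T_x = u_η, T_xx = u_ηη.
Then T_τ + T_x = u_σ: the advection term cancels and the PDE becomes the heat equation u_σ = u_ηη on η ∈ ℝ.
Initial data: u(η,0) = T(η,0) = 3sin(3η) - 3sin(4η).
On η ∈ ℝ each mode satisfies (sin(nη))″ = -n² sin(nη), so exp(-n²σ) sin(nη) solves the heat equation; by superposition u(η,σ) = Σ c_n exp(-n²σ) sin(nη).
Reading off the coefficients: c_3=3, c_4=-3, so u(η,σ) = 3exp(-9σ)sin(3η) - 3exp(-16σ)sin(4η).
Substituting back η = x - τ, σ = τ: T(x,τ) = u(x - τ, τ).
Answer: T(x, τ) = 3exp(-9τ)sin(3x - 3τ) - 3exp(-16τ)sin(4x - 4τ)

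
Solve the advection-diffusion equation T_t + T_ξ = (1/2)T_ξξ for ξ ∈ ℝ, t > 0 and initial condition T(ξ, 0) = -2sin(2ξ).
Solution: Change to a moving frame: let η = ξ - t, σ = t and write T(ξ,t) = u(η,σ).
By the chain rule T_t = u_σ - u_η, T_ξ = u_η, T_ξξ = u_ηη.
Then T_t + T_ξ = u_σ: the advection term cancels and the PDE becomes the heat equation u_σ = (1/2)u_ηη on η ∈ ℝ.
Initial data: u(η,0) = T(η,0) = -2sin(2η).
On η ∈ ℝ each mode satisfies (sin(nη))″ = -n² sin(nη), so exp(-n²σ/2) sin(nη) solves the heat equation; by superposition u(η,σ) = Σ c_n exp(-n²σ/2) sin(nη).
Reading off the coefficients: c_2=-2, so u(η,σ) = -2exp(-2σ)sin(2η).
Substituting back η = ξ - t, σ = t: T(ξ,t) = u(ξ - t, t).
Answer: T(ξ, t) = 2exp(-2t)sin(2t - 2ξ)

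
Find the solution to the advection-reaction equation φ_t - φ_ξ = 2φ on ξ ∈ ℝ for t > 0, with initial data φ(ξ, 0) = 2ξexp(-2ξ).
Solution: Substitute φ = exp(-2ξ)u, i.e. u = exp(2ξ)φ.
By the product rule, φ_ξ = exp(-2ξ)(u_ξ - 2u), φ_t = exp(-2ξ)u_t.
Substituting into the PDE and dividing by exp(-2ξ): u_t - (u_ξ - 2u) = 2u.
The lower-order terms cancel, leaving the standard advection equation u_t - u_ξ = 0.
Initial data for u: u(ξ,0) = exp(2ξ)φ(ξ,0) = 2ξ.
Solve for u:
  By method of characteristics (waves move left with speed 1):
  Along characteristics ξ + t = const, u is constant, so u(ξ,t) = f(ξ + t) with f = u(·, 0).
Hence u(ξ,t) = 2t + 2ξ.
Transform back: φ(ξ,t) = exp(-2ξ)u(ξ,t).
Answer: φ(ξ, t) = 2texp(-2ξ) + 2ξexp(-2ξ)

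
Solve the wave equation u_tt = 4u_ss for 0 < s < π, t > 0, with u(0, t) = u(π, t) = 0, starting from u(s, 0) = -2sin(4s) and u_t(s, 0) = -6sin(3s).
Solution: Using separation of variables u = X(s)T(t):
Eigenfunctions: sin(ns), n = 1, 2, 3, ...
General solution: u(s, t) = Σ [A_n cos(2n t) + B_n sin(2n t)] sin(ns)
From u(s,0) = -2sin(4s): A_4=-2. From u_t(s,0) = -6sin(3s), using u_t(s,0) = Σ ω_n B_n sin(ns) with ω_n = 2n: B_3 = (-6)/6 = -1.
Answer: u(s, t) = -sin(3s)sin(6t) - 2sin(4s)cos(8t)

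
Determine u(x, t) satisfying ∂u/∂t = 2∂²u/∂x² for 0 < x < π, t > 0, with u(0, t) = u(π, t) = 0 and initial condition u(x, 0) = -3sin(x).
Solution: Separating variables: u = Σ c_n exp(-2n²t) sin(nx). From u(x,0) = -3sin(x): c_1=-3.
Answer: u(x, t) = -3exp(-2t)sin(x)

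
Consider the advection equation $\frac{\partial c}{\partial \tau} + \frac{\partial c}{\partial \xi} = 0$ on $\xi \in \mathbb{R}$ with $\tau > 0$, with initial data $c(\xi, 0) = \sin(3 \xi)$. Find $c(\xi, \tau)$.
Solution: By characteristics ($d\xi/d\tau = 1$), $c(\xi,\tau) = f(\xi - \tau)$ with $f = c( \cdot , 0)$.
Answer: $c(\xi, \tau) = - \sin(3 \tau - 3 \xi)$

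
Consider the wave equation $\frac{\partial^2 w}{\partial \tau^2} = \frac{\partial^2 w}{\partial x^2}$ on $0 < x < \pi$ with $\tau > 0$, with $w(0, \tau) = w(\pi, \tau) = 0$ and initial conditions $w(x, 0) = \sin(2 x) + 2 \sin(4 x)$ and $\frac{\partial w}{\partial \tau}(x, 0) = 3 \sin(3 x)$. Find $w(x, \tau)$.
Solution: Using separation of variables $w = X(x)T(\tau)$:
Eigenfunctions: $\sin(nx)$, $n = 1, 2, 3, \ldots$
General solution: $w(x, \tau) = \sum [A_n \cos(n \tau) + B_n \sin(n \tau)] \sin(nx)$
From $w(x,0) = \sin(2 x) + 2 \sin(4 x)$: $A_2=1, A_4=2$. From $w_{\tau}(x,0) = 3 \sin(3 x)$, using $w_{\tau}(x,0) = \sum \omega_n B_n \sin(nx)$ with $\omega_n = n$: $B_3 = 3/3 = 1$.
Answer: $w(x, \tau) = \sin(3 \tau) \sin(3 x) + \sin(2 x) \cos(2 \tau) + 2 \sin(4 x) \cos(4 \tau)$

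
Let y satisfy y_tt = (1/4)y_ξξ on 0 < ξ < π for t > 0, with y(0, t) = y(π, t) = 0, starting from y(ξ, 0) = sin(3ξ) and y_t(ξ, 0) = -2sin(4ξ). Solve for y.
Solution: Separating variables: y = Σ [A_n cos(ω_n t) + B_n sin(ω_n t)] sin(nξ), ω_n = n/2. From ICs (B_n = velocity coefficient / ω_n): A_3=1, B_4=-1.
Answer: y(ξ, t) = -sin(2t)sin(4ξ) + sin(3ξ)cos(3t/2)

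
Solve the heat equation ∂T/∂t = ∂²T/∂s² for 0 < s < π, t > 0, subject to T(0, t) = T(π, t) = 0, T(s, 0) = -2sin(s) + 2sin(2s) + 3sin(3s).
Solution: Using separation of variables T = X(s)G(t):
Eigenfunctions: sin(ns), n = 1, 2, 3, ...
General solution: T(s, t) = Σ c_n sin(ns) exp(-n² t)
Matching T(s,0) = -2sin(s) + 2sin(2s) + 3sin(3s) term by term: c_1=-2, c_2=2, c_3=3.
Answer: T(s, t) = -2exp(-t)sin(s) + 2exp(-4t)sin(2s) + 3exp(-9t)sin(3s)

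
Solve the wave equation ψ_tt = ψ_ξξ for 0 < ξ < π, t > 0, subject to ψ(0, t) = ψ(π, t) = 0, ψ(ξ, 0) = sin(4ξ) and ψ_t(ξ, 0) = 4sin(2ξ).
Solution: Using separation of variables ψ = X(ξ)T(t):
Eigenfunctions: sin(nξ), n = 1, 2, 3, ...
General solution: ψ(ξ, t) = Σ [A_n cos(n t) + B_n sin(n t)] sin(nξ)
From ψ(ξ,0) = sin(4ξ): A_4=1. From ψ_t(ξ,0) = 4sin(2ξ), using ψ_t(ξ,0) = Σ ω_n B_n sin(nξ) with ω_n = n: B_2 = 4/2 = 2.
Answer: ψ(ξ, t) = 2sin(2t)sin(2ξ) + sin(4ξ)cos(4t)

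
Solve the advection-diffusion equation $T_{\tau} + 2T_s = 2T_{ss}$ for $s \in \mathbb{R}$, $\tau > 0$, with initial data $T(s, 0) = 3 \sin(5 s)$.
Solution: Moving frame: $\eta = s - 2\tau$, $\sigma = \tau$, $T = u(\eta,\sigma)$, so $T_{\tau} = u_{\sigma} - 2u_{\eta}$ and $T_{ss} = u_{\eta\eta}$.
Hence $T_{\tau} + 2T_s = u_{\sigma}$ and the PDE becomes the heat equation $u_{\sigma} = 2u_{\eta\eta}$ on $\eta \in \mathbb{R}$.
Initial data: $u(\eta,0) = T(\eta,0) = 3 \sin(5 \eta)$. Each mode $\sin(n\eta)$ decays as $e^{-2n^2\sigma}$ on $\mathbb{R}$, so $u(\eta,\sigma) = \sum c_n e^{-2n^2\sigma} \sin(n\eta)$ with $c_5=3$: $u(\eta,\sigma) = 3 e^{-50 \sigma} \sin(5 \eta)$.
Substituting back: $T(s,\tau) = u(s - 2\tau, \tau)$.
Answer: $T(s, \tau) = -3 e^{-50 \tau} \sin(10 \tau - 5 s)$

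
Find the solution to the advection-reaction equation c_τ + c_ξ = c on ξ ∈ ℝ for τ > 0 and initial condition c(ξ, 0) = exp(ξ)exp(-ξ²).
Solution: Substitute c = exp(ξ)u, i.e. u = exp(-ξ)c.
By the product rule, c_ξ = exp(ξ)(u_ξ + u), c_τ = exp(ξ)u_τ.
Substituting into the PDE and dividing by exp(ξ): u_τ + (u_ξ + u) = u.
The lower-order terms cancel, leaving the standard advection equation u_τ + u_ξ = 0.
Initial data for u: u(ξ,0) = exp(-ξ)c(ξ,0) = exp(-ξ²).
Solve for u:
  By method of characteristics (waves move right with speed 1):
  Along characteristics ξ - τ = const, u is constant, so u(ξ,τ) = f(ξ - τ) with f = u(·, 0).
Hence u(ξ,τ) = exp(-(ξ - τ)²).
Transform back: c(ξ,τ) = exp(ξ)u(ξ,τ).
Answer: c(ξ, τ) = exp(ξ)exp(-(ξ - τ)²)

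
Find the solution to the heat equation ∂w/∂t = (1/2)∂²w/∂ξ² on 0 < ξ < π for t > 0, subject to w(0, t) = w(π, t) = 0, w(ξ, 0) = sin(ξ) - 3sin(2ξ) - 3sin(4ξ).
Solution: Using separation of variables w = X(ξ)T(t):
Eigenfunctions: sin(nξ), n = 1, 2, 3, ...
General solution: w(ξ, t) = Σ c_n sin(nξ) exp(-n² t/2)
Matching w(ξ,0) = sin(ξ) - 3sin(2ξ) - 3sin(4ξ) term by term: c_1=1, c_2=-3, c_4=-3.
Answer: w(ξ, t) = -3exp(-2t)sin(2ξ) - 3exp(-8t)sin(4ξ) + exp(-t/2)sin(ξ)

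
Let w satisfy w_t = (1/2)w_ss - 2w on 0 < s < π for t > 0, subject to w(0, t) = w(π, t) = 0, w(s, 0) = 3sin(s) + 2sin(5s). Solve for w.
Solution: Substitute w = exp(-2t)u, i.e. u = exp(2t)w.
By the product rule, w_t = exp(-2t)(u_t - 2u), w_ss = exp(-2t)u_ss.
Substituting into the PDE and dividing by exp(-2t): u_t - 2u = (1/2)u_ss - 2u.
The lower-order terms cancel, leaving the standard heat equation u_t = (1/2)u_ss.
Initial data for u: u(s,0) = w(s,0) = 3sin(s) + 2sin(5s). The boundary conditions carry over: u(0,t) = u(π,t) = 0.
Solve for u:
  Using separation of variables u = X(s)T(t):
  Eigenfunctions: sin(ns), n = 1, 2, 3, ...
  General solution: u(s, t) = Σ c_n sin(ns) exp(-n² t/2)
  Matching u(s,0) = 3sin(s) + 2sin(5s) term by term: c_1=3, c_5=2.
Hence u(s,t) = 3exp(-t/2)sin(s) + 2exp(-25t/2)sin(5s).
Transform back: w(s,t) = exp(-2t)u(s,t).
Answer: w(s, t) = 3exp(-5t/2)sin(s) + 2exp(-29t/2)sin(5s)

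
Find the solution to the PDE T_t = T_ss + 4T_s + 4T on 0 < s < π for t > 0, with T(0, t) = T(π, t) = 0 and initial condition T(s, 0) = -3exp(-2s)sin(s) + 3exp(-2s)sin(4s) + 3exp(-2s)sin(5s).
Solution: Substitute T = exp(-2s)u.
Then T_s = exp(-2s)(u_s - 2u), T_ss = exp(-2s)(u_ss - 4u_s + 4u), T_t = exp(-2s)u_t; substituting and dividing by exp(-2s), the lower-order terms cancel: u_t = u_ss (standard heat equation).
Data for u: u(s,0) = exp(2s)T(s,0) = -3sin(s) + 3sin(4s) + 3sin(5s). The boundary conditions carry over: u(0,t) = u(π,t) = 0.
Separating variables: u = Σ c_n exp(-n²t) sin(ns). From u(s,0) = -3sin(s) + 3sin(4s) + 3sin(5s): c_1=-3, c_4=3, c_5=3.
So u(s,t) = -3exp(-t)sin(s) + 3exp(-16t)sin(4s) + 3exp(-25t)sin(5s), and T(s,t) = exp(-2s)u(s,t).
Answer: T(s, t) = -3exp(-2s)exp(-t)sin(s) + 3exp(-2s)exp(-16t)sin(4s) + 3exp(-2s)exp(-25t)sin(5s)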